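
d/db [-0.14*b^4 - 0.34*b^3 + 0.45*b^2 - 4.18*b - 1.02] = -0.56*b^3 - 1.02*b^2 + 0.9*b - 4.18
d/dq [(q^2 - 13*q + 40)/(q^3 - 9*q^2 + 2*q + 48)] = (-q^2 + 10*q - 11)/(q^4 - 2*q^3 - 11*q^2 + 12*q + 36)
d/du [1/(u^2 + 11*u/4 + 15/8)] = 16*(-8*u - 11)/(8*u^2 + 22*u + 15)^2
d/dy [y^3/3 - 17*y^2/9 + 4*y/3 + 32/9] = y^2 - 34*y/9 + 4/3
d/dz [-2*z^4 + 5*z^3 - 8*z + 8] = -8*z^3 + 15*z^2 - 8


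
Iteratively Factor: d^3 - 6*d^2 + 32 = (d + 2)*(d^2 - 8*d + 16) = (d - 4)*(d + 2)*(d - 4)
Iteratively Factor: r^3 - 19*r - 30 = (r - 5)*(r^2 + 5*r + 6) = (r - 5)*(r + 3)*(r + 2)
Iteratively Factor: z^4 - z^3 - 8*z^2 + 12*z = (z + 3)*(z^3 - 4*z^2 + 4*z) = (z - 2)*(z + 3)*(z^2 - 2*z) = z*(z - 2)*(z + 3)*(z - 2)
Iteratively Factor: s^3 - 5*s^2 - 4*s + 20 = (s - 2)*(s^2 - 3*s - 10) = (s - 5)*(s - 2)*(s + 2)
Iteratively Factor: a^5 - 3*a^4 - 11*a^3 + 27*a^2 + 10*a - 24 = (a + 1)*(a^4 - 4*a^3 - 7*a^2 + 34*a - 24) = (a - 2)*(a + 1)*(a^3 - 2*a^2 - 11*a + 12) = (a - 2)*(a - 1)*(a + 1)*(a^2 - a - 12) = (a - 4)*(a - 2)*(a - 1)*(a + 1)*(a + 3)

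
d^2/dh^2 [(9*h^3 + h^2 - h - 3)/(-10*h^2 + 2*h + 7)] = 2*(-586*h^3 + 312*h^2 - 1293*h + 159)/(1000*h^6 - 600*h^5 - 1980*h^4 + 832*h^3 + 1386*h^2 - 294*h - 343)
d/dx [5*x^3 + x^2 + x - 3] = 15*x^2 + 2*x + 1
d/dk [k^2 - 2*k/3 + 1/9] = 2*k - 2/3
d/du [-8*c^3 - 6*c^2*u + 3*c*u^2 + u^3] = -6*c^2 + 6*c*u + 3*u^2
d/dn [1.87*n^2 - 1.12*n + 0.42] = 3.74*n - 1.12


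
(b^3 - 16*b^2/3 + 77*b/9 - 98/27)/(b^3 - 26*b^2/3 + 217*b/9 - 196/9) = (b - 2/3)/(b - 4)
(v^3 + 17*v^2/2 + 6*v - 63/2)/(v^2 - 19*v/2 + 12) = (v^2 + 10*v + 21)/(v - 8)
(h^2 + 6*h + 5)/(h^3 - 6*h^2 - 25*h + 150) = (h + 1)/(h^2 - 11*h + 30)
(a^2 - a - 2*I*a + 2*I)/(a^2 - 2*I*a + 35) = (a^2 - a - 2*I*a + 2*I)/(a^2 - 2*I*a + 35)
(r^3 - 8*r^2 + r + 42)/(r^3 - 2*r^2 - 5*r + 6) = (r - 7)/(r - 1)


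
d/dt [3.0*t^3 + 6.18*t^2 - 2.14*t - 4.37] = 9.0*t^2 + 12.36*t - 2.14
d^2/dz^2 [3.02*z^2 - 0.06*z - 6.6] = 6.04000000000000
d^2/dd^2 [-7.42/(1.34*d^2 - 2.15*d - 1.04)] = (-26.646704*d^2 + 42.75404*d + 7.42*(2.68*d - 2.15)*(5.36*d - 4.3) + 20.681024)/(-1.34*d^2 + 2.15*d + 1.04)^3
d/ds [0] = 0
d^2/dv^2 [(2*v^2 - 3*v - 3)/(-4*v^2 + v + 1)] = 20*(4*v^3 + 12*v^2 + 1)/(64*v^6 - 48*v^5 - 36*v^4 + 23*v^3 + 9*v^2 - 3*v - 1)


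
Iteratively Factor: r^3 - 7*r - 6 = (r + 1)*(r^2 - r - 6) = (r + 1)*(r + 2)*(r - 3)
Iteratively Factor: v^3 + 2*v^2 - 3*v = (v + 3)*(v^2 - v) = v*(v + 3)*(v - 1)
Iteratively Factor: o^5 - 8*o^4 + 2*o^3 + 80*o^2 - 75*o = (o - 5)*(o^4 - 3*o^3 - 13*o^2 + 15*o) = o*(o - 5)*(o^3 - 3*o^2 - 13*o + 15) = o*(o - 5)^2*(o^2 + 2*o - 3) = o*(o - 5)^2*(o + 3)*(o - 1)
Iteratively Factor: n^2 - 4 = (n - 2)*(n + 2)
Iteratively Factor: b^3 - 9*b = (b + 3)*(b^2 - 3*b) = b*(b + 3)*(b - 3)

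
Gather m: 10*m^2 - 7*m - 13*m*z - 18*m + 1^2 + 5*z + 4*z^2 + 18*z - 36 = 10*m^2 + m*(-13*z - 25) + 4*z^2 + 23*z - 35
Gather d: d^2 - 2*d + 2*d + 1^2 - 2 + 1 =d^2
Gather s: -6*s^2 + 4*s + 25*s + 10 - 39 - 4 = -6*s^2 + 29*s - 33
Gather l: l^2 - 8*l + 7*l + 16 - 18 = l^2 - l - 2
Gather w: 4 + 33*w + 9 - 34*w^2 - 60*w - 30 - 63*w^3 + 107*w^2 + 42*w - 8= -63*w^3 + 73*w^2 + 15*w - 25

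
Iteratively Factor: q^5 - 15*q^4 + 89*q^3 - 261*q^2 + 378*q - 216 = (q - 4)*(q^4 - 11*q^3 + 45*q^2 - 81*q + 54) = (q - 4)*(q - 2)*(q^3 - 9*q^2 + 27*q - 27) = (q - 4)*(q - 3)*(q - 2)*(q^2 - 6*q + 9) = (q - 4)*(q - 3)^2*(q - 2)*(q - 3)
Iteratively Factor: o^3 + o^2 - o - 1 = (o - 1)*(o^2 + 2*o + 1) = (o - 1)*(o + 1)*(o + 1)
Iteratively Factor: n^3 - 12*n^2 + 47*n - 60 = (n - 3)*(n^2 - 9*n + 20) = (n - 5)*(n - 3)*(n - 4)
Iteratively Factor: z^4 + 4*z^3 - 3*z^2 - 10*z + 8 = (z + 2)*(z^3 + 2*z^2 - 7*z + 4) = (z + 2)*(z + 4)*(z^2 - 2*z + 1) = (z - 1)*(z + 2)*(z + 4)*(z - 1)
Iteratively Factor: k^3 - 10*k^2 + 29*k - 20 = (k - 5)*(k^2 - 5*k + 4) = (k - 5)*(k - 1)*(k - 4)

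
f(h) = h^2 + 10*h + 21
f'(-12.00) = -14.00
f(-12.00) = 45.00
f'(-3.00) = 4.00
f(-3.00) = 0.00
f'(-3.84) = 2.32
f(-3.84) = -2.65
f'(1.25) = 12.50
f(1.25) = 35.06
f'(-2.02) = 5.96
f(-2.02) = 4.88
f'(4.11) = 18.22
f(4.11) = 78.99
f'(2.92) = 15.84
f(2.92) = 58.73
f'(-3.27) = 3.46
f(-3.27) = -1.01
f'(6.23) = 22.46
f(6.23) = 122.11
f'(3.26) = 16.52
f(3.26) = 64.23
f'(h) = 2*h + 10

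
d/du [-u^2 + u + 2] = 1 - 2*u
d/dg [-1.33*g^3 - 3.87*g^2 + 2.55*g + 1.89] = -3.99*g^2 - 7.74*g + 2.55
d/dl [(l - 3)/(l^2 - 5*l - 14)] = (l^2 - 5*l - (l - 3)*(2*l - 5) - 14)/(-l^2 + 5*l + 14)^2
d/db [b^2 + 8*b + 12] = 2*b + 8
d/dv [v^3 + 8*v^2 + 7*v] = 3*v^2 + 16*v + 7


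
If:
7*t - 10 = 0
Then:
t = 10/7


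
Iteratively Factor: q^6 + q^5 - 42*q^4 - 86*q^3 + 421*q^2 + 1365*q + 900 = (q + 1)*(q^5 - 42*q^3 - 44*q^2 + 465*q + 900) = (q - 5)*(q + 1)*(q^4 + 5*q^3 - 17*q^2 - 129*q - 180) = (q - 5)*(q + 1)*(q + 4)*(q^3 + q^2 - 21*q - 45) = (q - 5)*(q + 1)*(q + 3)*(q + 4)*(q^2 - 2*q - 15) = (q - 5)^2*(q + 1)*(q + 3)*(q + 4)*(q + 3)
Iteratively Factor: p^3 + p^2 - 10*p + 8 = (p + 4)*(p^2 - 3*p + 2) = (p - 2)*(p + 4)*(p - 1)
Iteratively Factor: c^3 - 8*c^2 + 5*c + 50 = (c + 2)*(c^2 - 10*c + 25) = (c - 5)*(c + 2)*(c - 5)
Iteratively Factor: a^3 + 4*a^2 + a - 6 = (a - 1)*(a^2 + 5*a + 6) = (a - 1)*(a + 3)*(a + 2)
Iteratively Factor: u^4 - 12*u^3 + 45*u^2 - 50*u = (u - 2)*(u^3 - 10*u^2 + 25*u) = (u - 5)*(u - 2)*(u^2 - 5*u) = u*(u - 5)*(u - 2)*(u - 5)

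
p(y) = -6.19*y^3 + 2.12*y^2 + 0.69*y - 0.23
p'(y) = -18.57*y^2 + 4.24*y + 0.69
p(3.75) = -294.26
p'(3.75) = -244.55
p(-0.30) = -0.08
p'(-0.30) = -2.25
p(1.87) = -32.00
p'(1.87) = -56.32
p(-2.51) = 109.28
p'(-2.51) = -126.95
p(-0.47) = 0.56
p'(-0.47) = -5.40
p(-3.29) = 240.88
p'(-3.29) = -214.26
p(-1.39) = 19.53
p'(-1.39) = -41.08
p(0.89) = -2.30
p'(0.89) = -10.25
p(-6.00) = 1408.99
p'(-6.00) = -693.27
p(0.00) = -0.23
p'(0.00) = 0.69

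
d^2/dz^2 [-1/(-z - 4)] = 2/(z + 4)^3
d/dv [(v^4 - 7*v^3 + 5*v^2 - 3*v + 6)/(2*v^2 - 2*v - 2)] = (v^5 - 5*v^4 + 5*v^3 + 19*v^2/2 - 11*v + 9/2)/(v^4 - 2*v^3 - v^2 + 2*v + 1)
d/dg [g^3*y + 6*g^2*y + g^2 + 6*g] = 3*g^2*y + 12*g*y + 2*g + 6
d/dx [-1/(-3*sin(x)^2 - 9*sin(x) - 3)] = -(2*sin(x) + 3)*cos(x)/(3*(sin(x)^2 + 3*sin(x) + 1)^2)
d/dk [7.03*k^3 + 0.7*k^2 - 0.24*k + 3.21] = 21.09*k^2 + 1.4*k - 0.24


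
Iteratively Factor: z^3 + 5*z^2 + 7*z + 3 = (z + 1)*(z^2 + 4*z + 3) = (z + 1)*(z + 3)*(z + 1)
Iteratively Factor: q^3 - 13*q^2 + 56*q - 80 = (q - 4)*(q^2 - 9*q + 20) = (q - 5)*(q - 4)*(q - 4)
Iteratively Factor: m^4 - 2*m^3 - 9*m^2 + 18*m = (m)*(m^3 - 2*m^2 - 9*m + 18) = m*(m - 2)*(m^2 - 9) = m*(m - 3)*(m - 2)*(m + 3)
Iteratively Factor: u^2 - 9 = (u - 3)*(u + 3)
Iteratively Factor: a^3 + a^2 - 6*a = (a)*(a^2 + a - 6) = a*(a - 2)*(a + 3)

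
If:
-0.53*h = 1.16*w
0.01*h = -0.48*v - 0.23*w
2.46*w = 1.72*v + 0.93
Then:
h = -0.63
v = -0.13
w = 0.29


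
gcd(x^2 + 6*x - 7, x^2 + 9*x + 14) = x + 7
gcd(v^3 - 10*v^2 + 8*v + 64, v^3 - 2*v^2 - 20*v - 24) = v + 2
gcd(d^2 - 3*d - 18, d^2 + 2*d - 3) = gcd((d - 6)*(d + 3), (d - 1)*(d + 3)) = d + 3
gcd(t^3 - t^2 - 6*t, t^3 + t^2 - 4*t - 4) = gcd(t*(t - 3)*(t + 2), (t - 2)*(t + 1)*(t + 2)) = t + 2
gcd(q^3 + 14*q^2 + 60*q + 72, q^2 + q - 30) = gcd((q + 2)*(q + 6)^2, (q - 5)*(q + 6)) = q + 6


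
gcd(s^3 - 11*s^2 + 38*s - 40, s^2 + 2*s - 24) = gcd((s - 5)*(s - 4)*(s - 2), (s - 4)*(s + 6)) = s - 4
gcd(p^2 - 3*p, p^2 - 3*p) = p^2 - 3*p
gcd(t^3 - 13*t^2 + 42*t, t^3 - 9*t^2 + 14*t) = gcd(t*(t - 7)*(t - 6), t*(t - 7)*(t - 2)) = t^2 - 7*t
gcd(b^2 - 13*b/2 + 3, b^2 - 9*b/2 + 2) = b - 1/2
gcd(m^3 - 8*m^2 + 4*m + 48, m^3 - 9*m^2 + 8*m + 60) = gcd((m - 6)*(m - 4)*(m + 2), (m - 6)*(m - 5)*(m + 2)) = m^2 - 4*m - 12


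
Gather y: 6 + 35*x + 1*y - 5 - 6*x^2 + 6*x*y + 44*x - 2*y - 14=-6*x^2 + 79*x + y*(6*x - 1) - 13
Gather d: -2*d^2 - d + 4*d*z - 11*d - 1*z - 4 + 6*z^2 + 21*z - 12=-2*d^2 + d*(4*z - 12) + 6*z^2 + 20*z - 16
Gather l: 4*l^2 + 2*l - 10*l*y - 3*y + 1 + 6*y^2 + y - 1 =4*l^2 + l*(2 - 10*y) + 6*y^2 - 2*y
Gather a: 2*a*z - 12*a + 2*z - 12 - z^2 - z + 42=a*(2*z - 12) - z^2 + z + 30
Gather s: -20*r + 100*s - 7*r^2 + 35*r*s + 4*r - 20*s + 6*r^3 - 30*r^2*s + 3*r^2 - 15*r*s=6*r^3 - 4*r^2 - 16*r + s*(-30*r^2 + 20*r + 80)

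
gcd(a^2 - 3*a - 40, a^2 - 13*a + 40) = a - 8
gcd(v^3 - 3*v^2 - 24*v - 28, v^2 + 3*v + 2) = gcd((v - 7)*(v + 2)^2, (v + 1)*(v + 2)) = v + 2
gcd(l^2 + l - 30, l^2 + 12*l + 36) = l + 6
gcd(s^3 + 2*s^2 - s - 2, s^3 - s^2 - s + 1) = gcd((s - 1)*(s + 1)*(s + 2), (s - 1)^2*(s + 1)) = s^2 - 1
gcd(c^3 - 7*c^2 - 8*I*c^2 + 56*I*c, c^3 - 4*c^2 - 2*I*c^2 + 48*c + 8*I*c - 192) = c - 8*I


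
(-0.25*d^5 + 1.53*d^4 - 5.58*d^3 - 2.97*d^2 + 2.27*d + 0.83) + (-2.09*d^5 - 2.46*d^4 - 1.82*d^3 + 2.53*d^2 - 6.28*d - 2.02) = -2.34*d^5 - 0.93*d^4 - 7.4*d^3 - 0.44*d^2 - 4.01*d - 1.19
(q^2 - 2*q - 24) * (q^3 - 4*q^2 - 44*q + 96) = q^5 - 6*q^4 - 60*q^3 + 280*q^2 + 864*q - 2304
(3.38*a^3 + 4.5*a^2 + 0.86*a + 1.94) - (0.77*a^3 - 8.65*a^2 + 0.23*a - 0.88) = 2.61*a^3 + 13.15*a^2 + 0.63*a + 2.82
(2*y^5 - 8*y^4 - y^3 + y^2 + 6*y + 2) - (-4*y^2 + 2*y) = 2*y^5 - 8*y^4 - y^3 + 5*y^2 + 4*y + 2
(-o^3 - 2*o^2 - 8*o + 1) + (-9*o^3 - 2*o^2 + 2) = -10*o^3 - 4*o^2 - 8*o + 3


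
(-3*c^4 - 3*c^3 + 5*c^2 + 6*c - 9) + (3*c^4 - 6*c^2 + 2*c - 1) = -3*c^3 - c^2 + 8*c - 10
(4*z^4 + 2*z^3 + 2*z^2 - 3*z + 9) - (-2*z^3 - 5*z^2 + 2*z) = 4*z^4 + 4*z^3 + 7*z^2 - 5*z + 9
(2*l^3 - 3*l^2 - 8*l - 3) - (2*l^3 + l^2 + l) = -4*l^2 - 9*l - 3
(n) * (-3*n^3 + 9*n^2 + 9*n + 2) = -3*n^4 + 9*n^3 + 9*n^2 + 2*n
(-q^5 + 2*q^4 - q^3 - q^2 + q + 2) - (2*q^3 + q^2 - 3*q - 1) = -q^5 + 2*q^4 - 3*q^3 - 2*q^2 + 4*q + 3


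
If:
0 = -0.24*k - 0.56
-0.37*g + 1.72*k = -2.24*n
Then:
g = 6.05405405405405*n - 10.8468468468468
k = -2.33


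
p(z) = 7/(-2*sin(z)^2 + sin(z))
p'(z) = 7*(4*sin(z)*cos(z) - cos(z))/(-2*sin(z)^2 + sin(z))^2 = 7*(4/tan(z) - cos(z)/sin(z)^2)/(2*sin(z) - 1)^2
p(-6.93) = -5.27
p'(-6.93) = -10.79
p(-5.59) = -39.41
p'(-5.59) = 265.54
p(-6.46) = -29.44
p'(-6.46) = -207.64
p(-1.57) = -2.33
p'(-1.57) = -0.00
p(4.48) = -2.44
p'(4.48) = 0.96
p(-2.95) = -26.62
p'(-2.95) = 175.10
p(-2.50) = -5.32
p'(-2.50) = 11.01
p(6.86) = -141.50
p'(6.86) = 2832.36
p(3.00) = 69.11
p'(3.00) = 294.17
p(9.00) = 96.64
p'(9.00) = -788.26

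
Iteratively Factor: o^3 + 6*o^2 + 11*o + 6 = (o + 3)*(o^2 + 3*o + 2) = (o + 1)*(o + 3)*(o + 2)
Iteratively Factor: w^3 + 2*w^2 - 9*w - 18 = (w - 3)*(w^2 + 5*w + 6) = (w - 3)*(w + 3)*(w + 2)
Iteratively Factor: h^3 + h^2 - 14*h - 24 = (h - 4)*(h^2 + 5*h + 6) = (h - 4)*(h + 2)*(h + 3)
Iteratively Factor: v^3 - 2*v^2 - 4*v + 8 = (v - 2)*(v^2 - 4) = (v - 2)*(v + 2)*(v - 2)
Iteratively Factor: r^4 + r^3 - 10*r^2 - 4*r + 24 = (r + 3)*(r^3 - 2*r^2 - 4*r + 8) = (r + 2)*(r + 3)*(r^2 - 4*r + 4) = (r - 2)*(r + 2)*(r + 3)*(r - 2)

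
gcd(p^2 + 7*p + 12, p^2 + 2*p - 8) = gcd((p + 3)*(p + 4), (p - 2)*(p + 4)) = p + 4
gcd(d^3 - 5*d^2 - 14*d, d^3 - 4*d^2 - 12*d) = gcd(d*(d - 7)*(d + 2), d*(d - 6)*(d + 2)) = d^2 + 2*d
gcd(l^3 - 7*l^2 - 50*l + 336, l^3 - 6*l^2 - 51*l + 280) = l^2 - l - 56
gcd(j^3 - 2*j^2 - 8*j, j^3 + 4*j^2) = j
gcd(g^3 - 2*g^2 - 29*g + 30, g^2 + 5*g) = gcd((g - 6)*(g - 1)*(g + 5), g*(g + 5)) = g + 5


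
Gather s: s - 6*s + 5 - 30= -5*s - 25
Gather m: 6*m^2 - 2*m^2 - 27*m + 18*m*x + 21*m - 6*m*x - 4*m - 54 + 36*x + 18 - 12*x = 4*m^2 + m*(12*x - 10) + 24*x - 36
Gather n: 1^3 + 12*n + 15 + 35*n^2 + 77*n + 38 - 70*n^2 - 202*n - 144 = -35*n^2 - 113*n - 90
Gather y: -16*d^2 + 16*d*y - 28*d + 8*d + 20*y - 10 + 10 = -16*d^2 - 20*d + y*(16*d + 20)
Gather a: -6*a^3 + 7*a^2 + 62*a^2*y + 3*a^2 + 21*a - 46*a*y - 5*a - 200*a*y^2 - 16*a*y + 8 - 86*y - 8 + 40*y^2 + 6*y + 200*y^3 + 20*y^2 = -6*a^3 + a^2*(62*y + 10) + a*(-200*y^2 - 62*y + 16) + 200*y^3 + 60*y^2 - 80*y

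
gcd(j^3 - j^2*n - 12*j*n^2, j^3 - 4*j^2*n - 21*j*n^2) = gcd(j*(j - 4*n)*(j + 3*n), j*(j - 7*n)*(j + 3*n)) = j^2 + 3*j*n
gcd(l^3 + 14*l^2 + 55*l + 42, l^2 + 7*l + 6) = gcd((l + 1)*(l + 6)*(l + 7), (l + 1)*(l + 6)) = l^2 + 7*l + 6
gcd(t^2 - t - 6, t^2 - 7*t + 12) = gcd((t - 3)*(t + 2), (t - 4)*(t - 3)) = t - 3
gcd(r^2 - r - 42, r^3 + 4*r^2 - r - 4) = 1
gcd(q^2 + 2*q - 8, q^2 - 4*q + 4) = q - 2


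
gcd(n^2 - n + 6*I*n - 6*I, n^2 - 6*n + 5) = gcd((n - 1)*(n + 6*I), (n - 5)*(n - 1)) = n - 1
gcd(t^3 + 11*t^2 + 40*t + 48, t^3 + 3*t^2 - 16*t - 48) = t^2 + 7*t + 12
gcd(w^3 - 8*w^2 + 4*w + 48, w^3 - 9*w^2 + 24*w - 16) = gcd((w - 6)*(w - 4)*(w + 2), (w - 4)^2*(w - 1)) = w - 4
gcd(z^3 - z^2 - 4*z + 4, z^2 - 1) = z - 1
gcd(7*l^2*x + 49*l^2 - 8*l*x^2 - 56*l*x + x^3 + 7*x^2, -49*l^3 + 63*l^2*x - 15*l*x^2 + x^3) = 7*l^2 - 8*l*x + x^2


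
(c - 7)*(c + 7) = c^2 - 49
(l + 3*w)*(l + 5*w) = l^2 + 8*l*w + 15*w^2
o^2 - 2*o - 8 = (o - 4)*(o + 2)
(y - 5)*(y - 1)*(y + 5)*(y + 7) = y^4 + 6*y^3 - 32*y^2 - 150*y + 175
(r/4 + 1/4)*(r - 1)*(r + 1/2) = r^3/4 + r^2/8 - r/4 - 1/8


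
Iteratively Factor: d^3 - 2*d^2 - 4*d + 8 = (d - 2)*(d^2 - 4) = (d - 2)*(d + 2)*(d - 2)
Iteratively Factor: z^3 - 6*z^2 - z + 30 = (z - 3)*(z^2 - 3*z - 10) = (z - 5)*(z - 3)*(z + 2)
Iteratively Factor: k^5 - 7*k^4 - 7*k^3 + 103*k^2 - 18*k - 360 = (k - 3)*(k^4 - 4*k^3 - 19*k^2 + 46*k + 120) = (k - 3)*(k + 2)*(k^3 - 6*k^2 - 7*k + 60) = (k - 5)*(k - 3)*(k + 2)*(k^2 - k - 12) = (k - 5)*(k - 4)*(k - 3)*(k + 2)*(k + 3)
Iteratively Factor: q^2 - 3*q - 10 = (q - 5)*(q + 2)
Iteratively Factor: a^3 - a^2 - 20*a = (a - 5)*(a^2 + 4*a) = (a - 5)*(a + 4)*(a)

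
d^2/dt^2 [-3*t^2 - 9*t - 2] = -6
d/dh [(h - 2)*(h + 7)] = 2*h + 5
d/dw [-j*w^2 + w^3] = w*(-2*j + 3*w)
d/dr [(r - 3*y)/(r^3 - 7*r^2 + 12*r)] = (r*(r^2 - 7*r + 12) - (r - 3*y)*(3*r^2 - 14*r + 12))/(r^2*(r^2 - 7*r + 12)^2)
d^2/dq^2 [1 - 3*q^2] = -6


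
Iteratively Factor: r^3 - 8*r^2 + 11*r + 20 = (r + 1)*(r^2 - 9*r + 20) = (r - 5)*(r + 1)*(r - 4)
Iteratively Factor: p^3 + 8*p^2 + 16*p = (p)*(p^2 + 8*p + 16) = p*(p + 4)*(p + 4)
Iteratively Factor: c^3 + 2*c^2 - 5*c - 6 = (c + 1)*(c^2 + c - 6) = (c + 1)*(c + 3)*(c - 2)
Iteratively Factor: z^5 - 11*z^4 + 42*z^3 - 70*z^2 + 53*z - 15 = (z - 3)*(z^4 - 8*z^3 + 18*z^2 - 16*z + 5) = (z - 3)*(z - 1)*(z^3 - 7*z^2 + 11*z - 5) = (z - 3)*(z - 1)^2*(z^2 - 6*z + 5) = (z - 5)*(z - 3)*(z - 1)^2*(z - 1)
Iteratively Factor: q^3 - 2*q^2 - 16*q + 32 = (q + 4)*(q^2 - 6*q + 8) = (q - 4)*(q + 4)*(q - 2)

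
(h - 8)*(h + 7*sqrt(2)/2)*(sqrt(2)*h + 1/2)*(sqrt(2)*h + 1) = 2*h^4 - 16*h^3 + 17*sqrt(2)*h^3/2 - 68*sqrt(2)*h^2 + 11*h^2 - 88*h + 7*sqrt(2)*h/4 - 14*sqrt(2)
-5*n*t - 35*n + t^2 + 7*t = (-5*n + t)*(t + 7)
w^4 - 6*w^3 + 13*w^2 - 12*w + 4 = (w - 2)^2*(w - 1)^2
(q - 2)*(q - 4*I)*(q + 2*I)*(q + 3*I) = q^4 - 2*q^3 + I*q^3 + 14*q^2 - 2*I*q^2 - 28*q + 24*I*q - 48*I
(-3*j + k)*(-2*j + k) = 6*j^2 - 5*j*k + k^2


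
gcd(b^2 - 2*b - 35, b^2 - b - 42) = b - 7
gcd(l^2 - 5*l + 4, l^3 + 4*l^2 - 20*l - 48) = l - 4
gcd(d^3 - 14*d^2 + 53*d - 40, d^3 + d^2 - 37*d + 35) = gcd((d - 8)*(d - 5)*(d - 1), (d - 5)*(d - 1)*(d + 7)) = d^2 - 6*d + 5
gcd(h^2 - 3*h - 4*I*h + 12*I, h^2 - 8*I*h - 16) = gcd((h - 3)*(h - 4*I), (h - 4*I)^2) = h - 4*I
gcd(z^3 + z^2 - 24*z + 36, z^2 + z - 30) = z + 6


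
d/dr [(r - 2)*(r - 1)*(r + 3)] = 3*r^2 - 7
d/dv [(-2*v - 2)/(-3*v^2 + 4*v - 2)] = 6*(-v^2 - 2*v + 2)/(9*v^4 - 24*v^3 + 28*v^2 - 16*v + 4)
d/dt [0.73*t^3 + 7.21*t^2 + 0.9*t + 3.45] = 2.19*t^2 + 14.42*t + 0.9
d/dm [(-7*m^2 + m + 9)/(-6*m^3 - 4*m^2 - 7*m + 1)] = (-42*m^4 + 12*m^3 + 215*m^2 + 58*m + 64)/(36*m^6 + 48*m^5 + 100*m^4 + 44*m^3 + 41*m^2 - 14*m + 1)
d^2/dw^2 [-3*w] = 0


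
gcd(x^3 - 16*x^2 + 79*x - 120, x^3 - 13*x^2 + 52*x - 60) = x - 5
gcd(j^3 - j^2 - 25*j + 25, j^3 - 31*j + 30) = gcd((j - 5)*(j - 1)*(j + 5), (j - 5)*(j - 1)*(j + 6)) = j^2 - 6*j + 5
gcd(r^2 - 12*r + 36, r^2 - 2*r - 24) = r - 6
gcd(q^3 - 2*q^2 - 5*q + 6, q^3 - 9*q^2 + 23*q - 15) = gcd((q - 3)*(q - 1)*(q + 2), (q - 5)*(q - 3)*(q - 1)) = q^2 - 4*q + 3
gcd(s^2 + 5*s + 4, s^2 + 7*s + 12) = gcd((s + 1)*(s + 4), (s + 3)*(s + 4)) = s + 4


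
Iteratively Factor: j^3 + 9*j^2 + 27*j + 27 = (j + 3)*(j^2 + 6*j + 9) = (j + 3)^2*(j + 3)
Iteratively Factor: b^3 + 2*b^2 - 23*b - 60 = (b + 3)*(b^2 - b - 20) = (b - 5)*(b + 3)*(b + 4)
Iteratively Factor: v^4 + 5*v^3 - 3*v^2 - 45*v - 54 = (v - 3)*(v^3 + 8*v^2 + 21*v + 18) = (v - 3)*(v + 3)*(v^2 + 5*v + 6) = (v - 3)*(v + 2)*(v + 3)*(v + 3)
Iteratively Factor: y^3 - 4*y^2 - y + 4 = (y - 1)*(y^2 - 3*y - 4) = (y - 1)*(y + 1)*(y - 4)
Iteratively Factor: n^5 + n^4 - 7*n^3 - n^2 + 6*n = (n - 1)*(n^4 + 2*n^3 - 5*n^2 - 6*n) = n*(n - 1)*(n^3 + 2*n^2 - 5*n - 6) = n*(n - 1)*(n + 1)*(n^2 + n - 6) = n*(n - 1)*(n + 1)*(n + 3)*(n - 2)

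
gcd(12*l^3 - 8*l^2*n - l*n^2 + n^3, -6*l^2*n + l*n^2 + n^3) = 6*l^2 - l*n - n^2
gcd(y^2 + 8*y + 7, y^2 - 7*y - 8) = y + 1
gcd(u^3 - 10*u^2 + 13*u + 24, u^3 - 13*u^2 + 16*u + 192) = u - 8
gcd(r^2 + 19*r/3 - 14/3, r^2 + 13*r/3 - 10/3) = r - 2/3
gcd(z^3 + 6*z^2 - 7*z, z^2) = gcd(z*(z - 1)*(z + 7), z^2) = z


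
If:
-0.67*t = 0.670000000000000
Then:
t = -1.00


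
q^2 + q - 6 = (q - 2)*(q + 3)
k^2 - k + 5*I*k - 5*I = (k - 1)*(k + 5*I)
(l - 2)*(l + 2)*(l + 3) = l^3 + 3*l^2 - 4*l - 12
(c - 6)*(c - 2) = c^2 - 8*c + 12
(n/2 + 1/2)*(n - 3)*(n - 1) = n^3/2 - 3*n^2/2 - n/2 + 3/2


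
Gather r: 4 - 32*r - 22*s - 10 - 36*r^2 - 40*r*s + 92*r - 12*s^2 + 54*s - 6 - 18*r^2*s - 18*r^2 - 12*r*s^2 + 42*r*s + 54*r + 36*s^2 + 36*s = r^2*(-18*s - 54) + r*(-12*s^2 + 2*s + 114) + 24*s^2 + 68*s - 12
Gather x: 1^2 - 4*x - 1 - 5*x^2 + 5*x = -5*x^2 + x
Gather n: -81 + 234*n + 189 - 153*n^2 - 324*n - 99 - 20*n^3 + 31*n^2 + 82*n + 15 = -20*n^3 - 122*n^2 - 8*n + 24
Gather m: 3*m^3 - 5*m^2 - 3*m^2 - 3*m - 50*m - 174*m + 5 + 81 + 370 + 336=3*m^3 - 8*m^2 - 227*m + 792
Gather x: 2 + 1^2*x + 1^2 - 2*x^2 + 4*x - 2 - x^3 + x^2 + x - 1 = -x^3 - x^2 + 6*x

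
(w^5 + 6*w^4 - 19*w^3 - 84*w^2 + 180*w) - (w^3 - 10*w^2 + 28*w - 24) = w^5 + 6*w^4 - 20*w^3 - 74*w^2 + 152*w + 24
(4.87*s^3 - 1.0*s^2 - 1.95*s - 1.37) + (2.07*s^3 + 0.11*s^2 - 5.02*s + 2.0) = 6.94*s^3 - 0.89*s^2 - 6.97*s + 0.63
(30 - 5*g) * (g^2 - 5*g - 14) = -5*g^3 + 55*g^2 - 80*g - 420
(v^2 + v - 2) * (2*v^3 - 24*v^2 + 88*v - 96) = 2*v^5 - 22*v^4 + 60*v^3 + 40*v^2 - 272*v + 192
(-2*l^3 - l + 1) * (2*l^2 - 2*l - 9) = -4*l^5 + 4*l^4 + 16*l^3 + 4*l^2 + 7*l - 9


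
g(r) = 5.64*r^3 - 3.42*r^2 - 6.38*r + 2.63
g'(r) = 16.92*r^2 - 6.84*r - 6.38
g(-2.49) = -89.76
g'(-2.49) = 115.56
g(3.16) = 126.29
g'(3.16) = 140.96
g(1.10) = -1.02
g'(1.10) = 6.57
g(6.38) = 1287.39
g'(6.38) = 638.70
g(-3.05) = -169.75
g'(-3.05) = 171.88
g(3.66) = 209.98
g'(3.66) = 195.24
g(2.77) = 78.59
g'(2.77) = 104.50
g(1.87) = 15.62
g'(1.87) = 40.00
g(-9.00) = -4328.53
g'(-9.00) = 1425.70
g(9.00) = 3779.75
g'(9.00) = 1302.58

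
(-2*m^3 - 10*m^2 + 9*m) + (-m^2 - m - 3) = -2*m^3 - 11*m^2 + 8*m - 3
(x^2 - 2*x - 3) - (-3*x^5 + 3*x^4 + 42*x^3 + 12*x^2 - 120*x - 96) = 3*x^5 - 3*x^4 - 42*x^3 - 11*x^2 + 118*x + 93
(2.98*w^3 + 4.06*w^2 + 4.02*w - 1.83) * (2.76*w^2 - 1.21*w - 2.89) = 8.2248*w^5 + 7.5998*w^4 - 2.4296*w^3 - 21.6484*w^2 - 9.4035*w + 5.2887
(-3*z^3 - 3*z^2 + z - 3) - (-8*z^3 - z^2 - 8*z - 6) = 5*z^3 - 2*z^2 + 9*z + 3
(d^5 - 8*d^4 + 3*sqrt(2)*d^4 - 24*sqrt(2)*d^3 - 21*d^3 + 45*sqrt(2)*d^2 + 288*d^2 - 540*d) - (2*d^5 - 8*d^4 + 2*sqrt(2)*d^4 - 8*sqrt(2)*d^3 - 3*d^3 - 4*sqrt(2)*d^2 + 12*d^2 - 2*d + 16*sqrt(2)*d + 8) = -d^5 + sqrt(2)*d^4 - 16*sqrt(2)*d^3 - 18*d^3 + 49*sqrt(2)*d^2 + 276*d^2 - 538*d - 16*sqrt(2)*d - 8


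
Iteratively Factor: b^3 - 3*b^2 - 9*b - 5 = (b + 1)*(b^2 - 4*b - 5) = (b - 5)*(b + 1)*(b + 1)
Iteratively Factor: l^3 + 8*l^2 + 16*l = (l)*(l^2 + 8*l + 16) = l*(l + 4)*(l + 4)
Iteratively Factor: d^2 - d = (d)*(d - 1)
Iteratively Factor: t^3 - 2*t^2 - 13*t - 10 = (t - 5)*(t^2 + 3*t + 2) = (t - 5)*(t + 1)*(t + 2)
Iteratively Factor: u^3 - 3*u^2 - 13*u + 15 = (u - 1)*(u^2 - 2*u - 15) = (u - 1)*(u + 3)*(u - 5)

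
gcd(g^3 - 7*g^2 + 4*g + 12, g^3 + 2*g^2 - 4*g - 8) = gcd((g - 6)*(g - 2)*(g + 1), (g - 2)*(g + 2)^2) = g - 2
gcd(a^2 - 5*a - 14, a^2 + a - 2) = a + 2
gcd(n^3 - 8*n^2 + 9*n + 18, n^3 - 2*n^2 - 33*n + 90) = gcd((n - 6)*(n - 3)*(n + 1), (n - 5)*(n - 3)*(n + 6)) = n - 3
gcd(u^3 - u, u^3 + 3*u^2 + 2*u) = u^2 + u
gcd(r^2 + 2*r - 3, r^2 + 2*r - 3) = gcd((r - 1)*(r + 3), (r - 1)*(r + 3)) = r^2 + 2*r - 3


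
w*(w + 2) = w^2 + 2*w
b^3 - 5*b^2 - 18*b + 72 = (b - 6)*(b - 3)*(b + 4)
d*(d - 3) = d^2 - 3*d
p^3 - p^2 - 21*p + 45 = (p - 3)^2*(p + 5)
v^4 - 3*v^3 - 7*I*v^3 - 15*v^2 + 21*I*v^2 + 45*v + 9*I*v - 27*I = (v - 3)*(v - 3*I)^2*(v - I)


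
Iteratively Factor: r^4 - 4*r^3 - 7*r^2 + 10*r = (r + 2)*(r^3 - 6*r^2 + 5*r) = (r - 1)*(r + 2)*(r^2 - 5*r) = r*(r - 1)*(r + 2)*(r - 5)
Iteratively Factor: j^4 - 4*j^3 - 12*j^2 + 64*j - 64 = (j + 4)*(j^3 - 8*j^2 + 20*j - 16) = (j - 2)*(j + 4)*(j^2 - 6*j + 8) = (j - 4)*(j - 2)*(j + 4)*(j - 2)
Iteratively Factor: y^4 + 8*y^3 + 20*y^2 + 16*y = (y)*(y^3 + 8*y^2 + 20*y + 16) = y*(y + 2)*(y^2 + 6*y + 8) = y*(y + 2)*(y + 4)*(y + 2)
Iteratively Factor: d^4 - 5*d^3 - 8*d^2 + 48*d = (d - 4)*(d^3 - d^2 - 12*d) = d*(d - 4)*(d^2 - d - 12) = d*(d - 4)*(d + 3)*(d - 4)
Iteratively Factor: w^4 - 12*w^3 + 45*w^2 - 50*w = (w - 5)*(w^3 - 7*w^2 + 10*w) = w*(w - 5)*(w^2 - 7*w + 10) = w*(w - 5)*(w - 2)*(w - 5)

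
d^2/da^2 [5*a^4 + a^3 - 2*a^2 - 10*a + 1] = 60*a^2 + 6*a - 4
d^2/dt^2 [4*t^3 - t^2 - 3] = 24*t - 2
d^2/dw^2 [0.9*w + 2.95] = 0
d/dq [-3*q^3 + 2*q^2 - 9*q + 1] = -9*q^2 + 4*q - 9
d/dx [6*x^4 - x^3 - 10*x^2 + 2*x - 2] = 24*x^3 - 3*x^2 - 20*x + 2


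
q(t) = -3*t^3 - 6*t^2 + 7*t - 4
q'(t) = -9*t^2 - 12*t + 7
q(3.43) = -171.64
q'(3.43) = -140.04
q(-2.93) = -0.56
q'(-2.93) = -35.10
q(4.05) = -273.36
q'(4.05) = -189.22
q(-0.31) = -6.66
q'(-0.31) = 9.86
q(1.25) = -10.48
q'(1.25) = -22.06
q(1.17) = -8.83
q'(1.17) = -19.36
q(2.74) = -91.58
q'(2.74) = -93.45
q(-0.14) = -5.09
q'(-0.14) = 8.50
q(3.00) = -118.00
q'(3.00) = -110.00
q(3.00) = -118.00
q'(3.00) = -110.00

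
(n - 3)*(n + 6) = n^2 + 3*n - 18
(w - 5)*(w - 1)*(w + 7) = w^3 + w^2 - 37*w + 35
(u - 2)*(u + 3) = u^2 + u - 6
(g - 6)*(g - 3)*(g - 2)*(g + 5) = g^4 - 6*g^3 - 19*g^2 + 144*g - 180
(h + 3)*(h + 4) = h^2 + 7*h + 12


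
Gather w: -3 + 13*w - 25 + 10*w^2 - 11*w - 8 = 10*w^2 + 2*w - 36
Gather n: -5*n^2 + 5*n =-5*n^2 + 5*n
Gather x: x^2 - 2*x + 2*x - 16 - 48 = x^2 - 64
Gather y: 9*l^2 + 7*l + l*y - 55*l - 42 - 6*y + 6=9*l^2 - 48*l + y*(l - 6) - 36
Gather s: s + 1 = s + 1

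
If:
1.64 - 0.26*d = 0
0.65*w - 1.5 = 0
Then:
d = 6.31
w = 2.31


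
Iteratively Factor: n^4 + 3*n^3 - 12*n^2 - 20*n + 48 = (n - 2)*(n^3 + 5*n^2 - 2*n - 24) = (n - 2)*(n + 4)*(n^2 + n - 6) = (n - 2)^2*(n + 4)*(n + 3)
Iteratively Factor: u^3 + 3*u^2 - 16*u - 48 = (u + 4)*(u^2 - u - 12) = (u + 3)*(u + 4)*(u - 4)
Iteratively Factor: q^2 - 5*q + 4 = (q - 4)*(q - 1)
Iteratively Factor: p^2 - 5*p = (p - 5)*(p)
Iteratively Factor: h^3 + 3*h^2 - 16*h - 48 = (h + 4)*(h^2 - h - 12) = (h + 3)*(h + 4)*(h - 4)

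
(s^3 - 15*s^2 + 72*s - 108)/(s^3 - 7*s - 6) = (s^2 - 12*s + 36)/(s^2 + 3*s + 2)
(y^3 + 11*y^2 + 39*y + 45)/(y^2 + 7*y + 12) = (y^2 + 8*y + 15)/(y + 4)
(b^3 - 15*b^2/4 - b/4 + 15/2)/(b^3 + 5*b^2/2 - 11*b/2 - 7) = (4*b^2 - 7*b - 15)/(2*(2*b^2 + 9*b + 7))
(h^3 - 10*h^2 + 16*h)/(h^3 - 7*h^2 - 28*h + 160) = h*(h - 2)/(h^2 + h - 20)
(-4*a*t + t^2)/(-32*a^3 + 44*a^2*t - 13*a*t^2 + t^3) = t/(8*a^2 - 9*a*t + t^2)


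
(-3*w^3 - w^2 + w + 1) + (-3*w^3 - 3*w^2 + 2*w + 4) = -6*w^3 - 4*w^2 + 3*w + 5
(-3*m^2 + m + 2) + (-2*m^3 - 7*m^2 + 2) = -2*m^3 - 10*m^2 + m + 4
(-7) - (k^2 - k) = -k^2 + k - 7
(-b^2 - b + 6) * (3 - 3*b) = 3*b^3 - 21*b + 18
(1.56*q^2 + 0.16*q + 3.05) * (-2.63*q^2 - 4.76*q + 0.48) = -4.1028*q^4 - 7.8464*q^3 - 8.0343*q^2 - 14.4412*q + 1.464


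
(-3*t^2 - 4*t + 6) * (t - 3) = -3*t^3 + 5*t^2 + 18*t - 18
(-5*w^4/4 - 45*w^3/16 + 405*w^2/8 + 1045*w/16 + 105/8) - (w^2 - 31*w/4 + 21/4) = -5*w^4/4 - 45*w^3/16 + 397*w^2/8 + 1169*w/16 + 63/8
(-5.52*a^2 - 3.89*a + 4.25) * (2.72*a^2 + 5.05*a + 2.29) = -15.0144*a^4 - 38.4568*a^3 - 20.7253*a^2 + 12.5544*a + 9.7325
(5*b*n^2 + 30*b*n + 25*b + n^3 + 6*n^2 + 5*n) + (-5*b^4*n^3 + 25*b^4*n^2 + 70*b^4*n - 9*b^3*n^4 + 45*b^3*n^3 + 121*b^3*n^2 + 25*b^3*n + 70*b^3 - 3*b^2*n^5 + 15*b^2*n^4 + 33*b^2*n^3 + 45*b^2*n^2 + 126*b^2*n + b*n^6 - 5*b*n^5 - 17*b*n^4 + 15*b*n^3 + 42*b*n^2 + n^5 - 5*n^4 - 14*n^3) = -5*b^4*n^3 + 25*b^4*n^2 + 70*b^4*n - 9*b^3*n^4 + 45*b^3*n^3 + 121*b^3*n^2 + 25*b^3*n + 70*b^3 - 3*b^2*n^5 + 15*b^2*n^4 + 33*b^2*n^3 + 45*b^2*n^2 + 126*b^2*n + b*n^6 - 5*b*n^5 - 17*b*n^4 + 15*b*n^3 + 47*b*n^2 + 30*b*n + 25*b + n^5 - 5*n^4 - 13*n^3 + 6*n^2 + 5*n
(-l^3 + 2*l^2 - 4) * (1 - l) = l^4 - 3*l^3 + 2*l^2 + 4*l - 4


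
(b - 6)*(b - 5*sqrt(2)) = b^2 - 5*sqrt(2)*b - 6*b + 30*sqrt(2)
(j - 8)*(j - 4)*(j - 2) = j^3 - 14*j^2 + 56*j - 64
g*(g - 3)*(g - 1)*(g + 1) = g^4 - 3*g^3 - g^2 + 3*g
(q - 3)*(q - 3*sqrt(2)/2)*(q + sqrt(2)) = q^3 - 3*q^2 - sqrt(2)*q^2/2 - 3*q + 3*sqrt(2)*q/2 + 9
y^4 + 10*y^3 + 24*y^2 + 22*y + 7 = (y + 1)^3*(y + 7)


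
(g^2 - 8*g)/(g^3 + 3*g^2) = (g - 8)/(g*(g + 3))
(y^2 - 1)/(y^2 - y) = (y + 1)/y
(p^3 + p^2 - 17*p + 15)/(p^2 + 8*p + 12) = (p^3 + p^2 - 17*p + 15)/(p^2 + 8*p + 12)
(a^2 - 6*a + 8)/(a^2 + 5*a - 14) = (a - 4)/(a + 7)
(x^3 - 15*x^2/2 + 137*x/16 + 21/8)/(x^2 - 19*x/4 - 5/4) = (4*x^2 - 31*x + 42)/(4*(x - 5))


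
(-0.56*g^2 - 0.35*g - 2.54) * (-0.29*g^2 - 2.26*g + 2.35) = 0.1624*g^4 + 1.3671*g^3 + 0.2116*g^2 + 4.9179*g - 5.969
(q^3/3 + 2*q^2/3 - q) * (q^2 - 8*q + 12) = q^5/3 - 2*q^4 - 7*q^3/3 + 16*q^2 - 12*q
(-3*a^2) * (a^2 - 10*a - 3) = -3*a^4 + 30*a^3 + 9*a^2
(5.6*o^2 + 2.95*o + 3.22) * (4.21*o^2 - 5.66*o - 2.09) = 23.576*o^4 - 19.2765*o^3 - 14.8448*o^2 - 24.3907*o - 6.7298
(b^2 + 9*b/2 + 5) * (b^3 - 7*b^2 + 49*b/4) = b^5 - 5*b^4/2 - 57*b^3/4 + 161*b^2/8 + 245*b/4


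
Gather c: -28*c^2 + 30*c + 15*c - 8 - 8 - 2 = -28*c^2 + 45*c - 18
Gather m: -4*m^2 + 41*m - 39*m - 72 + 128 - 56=-4*m^2 + 2*m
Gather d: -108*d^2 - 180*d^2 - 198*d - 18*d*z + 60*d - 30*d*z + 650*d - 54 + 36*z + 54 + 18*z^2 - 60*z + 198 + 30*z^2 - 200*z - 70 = -288*d^2 + d*(512 - 48*z) + 48*z^2 - 224*z + 128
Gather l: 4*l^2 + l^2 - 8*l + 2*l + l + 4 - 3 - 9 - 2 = 5*l^2 - 5*l - 10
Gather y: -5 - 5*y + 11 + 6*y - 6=y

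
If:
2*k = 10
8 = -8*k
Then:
No Solution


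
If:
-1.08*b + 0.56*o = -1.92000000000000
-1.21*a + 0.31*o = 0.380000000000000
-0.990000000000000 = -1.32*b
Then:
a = -0.82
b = 0.75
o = -1.98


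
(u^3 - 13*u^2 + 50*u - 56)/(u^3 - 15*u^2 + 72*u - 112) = (u - 2)/(u - 4)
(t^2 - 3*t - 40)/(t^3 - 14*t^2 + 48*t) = (t + 5)/(t*(t - 6))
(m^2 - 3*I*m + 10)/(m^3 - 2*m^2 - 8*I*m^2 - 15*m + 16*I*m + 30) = (m + 2*I)/(m^2 - m*(2 + 3*I) + 6*I)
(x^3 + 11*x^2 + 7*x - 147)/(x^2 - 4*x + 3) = (x^2 + 14*x + 49)/(x - 1)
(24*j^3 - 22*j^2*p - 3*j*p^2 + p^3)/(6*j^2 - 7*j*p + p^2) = 4*j + p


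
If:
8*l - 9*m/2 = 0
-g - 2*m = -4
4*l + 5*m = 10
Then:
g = 36/29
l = 45/58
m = 40/29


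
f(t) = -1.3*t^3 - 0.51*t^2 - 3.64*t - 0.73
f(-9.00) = 938.42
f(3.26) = -63.06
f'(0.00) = -3.64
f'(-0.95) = -6.19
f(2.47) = -32.42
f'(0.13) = -3.84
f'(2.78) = -36.62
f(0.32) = -1.99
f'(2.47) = -29.95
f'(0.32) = -4.37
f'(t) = -3.9*t^2 - 1.02*t - 3.64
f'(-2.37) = -23.13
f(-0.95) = 3.38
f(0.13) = -1.21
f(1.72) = -15.11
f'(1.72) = -16.93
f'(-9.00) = -310.36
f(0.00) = -0.73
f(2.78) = -42.72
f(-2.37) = 22.34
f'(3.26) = -48.41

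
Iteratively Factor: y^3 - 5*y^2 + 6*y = (y - 3)*(y^2 - 2*y) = y*(y - 3)*(y - 2)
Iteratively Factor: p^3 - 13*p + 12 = (p - 3)*(p^2 + 3*p - 4) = (p - 3)*(p - 1)*(p + 4)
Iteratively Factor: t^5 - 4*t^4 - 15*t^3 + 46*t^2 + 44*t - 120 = (t - 5)*(t^4 + t^3 - 10*t^2 - 4*t + 24) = (t - 5)*(t - 2)*(t^3 + 3*t^2 - 4*t - 12) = (t - 5)*(t - 2)*(t + 2)*(t^2 + t - 6) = (t - 5)*(t - 2)*(t + 2)*(t + 3)*(t - 2)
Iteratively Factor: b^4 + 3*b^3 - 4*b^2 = (b)*(b^3 + 3*b^2 - 4*b) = b*(b - 1)*(b^2 + 4*b) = b^2*(b - 1)*(b + 4)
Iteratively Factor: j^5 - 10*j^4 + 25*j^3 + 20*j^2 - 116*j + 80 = (j + 2)*(j^4 - 12*j^3 + 49*j^2 - 78*j + 40) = (j - 2)*(j + 2)*(j^3 - 10*j^2 + 29*j - 20) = (j - 5)*(j - 2)*(j + 2)*(j^2 - 5*j + 4) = (j - 5)*(j - 4)*(j - 2)*(j + 2)*(j - 1)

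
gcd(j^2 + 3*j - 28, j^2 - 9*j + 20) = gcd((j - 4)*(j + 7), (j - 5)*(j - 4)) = j - 4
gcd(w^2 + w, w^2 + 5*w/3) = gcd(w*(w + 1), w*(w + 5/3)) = w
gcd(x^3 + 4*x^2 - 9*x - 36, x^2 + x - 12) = x^2 + x - 12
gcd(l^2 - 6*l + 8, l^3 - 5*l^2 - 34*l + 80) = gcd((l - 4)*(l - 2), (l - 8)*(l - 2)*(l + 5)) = l - 2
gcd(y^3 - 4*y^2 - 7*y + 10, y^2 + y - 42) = 1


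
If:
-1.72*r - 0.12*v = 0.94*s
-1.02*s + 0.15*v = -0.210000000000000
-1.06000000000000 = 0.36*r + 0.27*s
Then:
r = -11.37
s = 11.23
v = 74.95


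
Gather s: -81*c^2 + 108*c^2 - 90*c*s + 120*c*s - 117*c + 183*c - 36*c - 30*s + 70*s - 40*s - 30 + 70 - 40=27*c^2 + 30*c*s + 30*c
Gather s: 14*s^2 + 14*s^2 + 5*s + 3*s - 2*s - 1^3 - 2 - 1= 28*s^2 + 6*s - 4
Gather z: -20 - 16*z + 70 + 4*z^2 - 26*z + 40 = 4*z^2 - 42*z + 90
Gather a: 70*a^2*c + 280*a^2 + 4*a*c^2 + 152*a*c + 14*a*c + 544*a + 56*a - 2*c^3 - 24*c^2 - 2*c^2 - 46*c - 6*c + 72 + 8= a^2*(70*c + 280) + a*(4*c^2 + 166*c + 600) - 2*c^3 - 26*c^2 - 52*c + 80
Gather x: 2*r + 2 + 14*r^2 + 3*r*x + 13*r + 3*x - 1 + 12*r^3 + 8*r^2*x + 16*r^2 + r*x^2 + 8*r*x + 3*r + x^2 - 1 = 12*r^3 + 30*r^2 + 18*r + x^2*(r + 1) + x*(8*r^2 + 11*r + 3)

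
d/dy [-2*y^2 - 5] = -4*y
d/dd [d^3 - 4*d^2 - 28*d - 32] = 3*d^2 - 8*d - 28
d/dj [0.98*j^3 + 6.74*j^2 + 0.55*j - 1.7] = 2.94*j^2 + 13.48*j + 0.55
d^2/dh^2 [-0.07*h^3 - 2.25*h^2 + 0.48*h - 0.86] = -0.42*h - 4.5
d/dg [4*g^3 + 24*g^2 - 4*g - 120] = 12*g^2 + 48*g - 4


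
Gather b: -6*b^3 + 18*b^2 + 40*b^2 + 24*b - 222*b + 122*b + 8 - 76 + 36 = -6*b^3 + 58*b^2 - 76*b - 32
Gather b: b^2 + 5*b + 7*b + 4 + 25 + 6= b^2 + 12*b + 35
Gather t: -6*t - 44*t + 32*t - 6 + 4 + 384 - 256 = 126 - 18*t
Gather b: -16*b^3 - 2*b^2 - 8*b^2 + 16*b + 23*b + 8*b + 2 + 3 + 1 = -16*b^3 - 10*b^2 + 47*b + 6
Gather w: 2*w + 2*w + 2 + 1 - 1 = 4*w + 2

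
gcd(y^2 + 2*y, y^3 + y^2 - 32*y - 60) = y + 2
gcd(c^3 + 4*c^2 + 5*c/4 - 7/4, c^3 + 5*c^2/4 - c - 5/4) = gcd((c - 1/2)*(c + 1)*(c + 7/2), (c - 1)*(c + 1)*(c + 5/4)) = c + 1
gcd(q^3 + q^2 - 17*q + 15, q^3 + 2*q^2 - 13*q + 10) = q^2 + 4*q - 5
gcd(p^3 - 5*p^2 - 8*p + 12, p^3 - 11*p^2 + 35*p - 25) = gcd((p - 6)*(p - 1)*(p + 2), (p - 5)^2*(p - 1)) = p - 1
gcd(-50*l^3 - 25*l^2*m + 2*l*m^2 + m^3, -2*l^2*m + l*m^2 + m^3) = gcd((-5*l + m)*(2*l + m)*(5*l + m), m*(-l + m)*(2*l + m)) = 2*l + m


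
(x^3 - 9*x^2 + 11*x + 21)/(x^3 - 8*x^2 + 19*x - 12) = (x^2 - 6*x - 7)/(x^2 - 5*x + 4)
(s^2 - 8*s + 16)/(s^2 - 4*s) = (s - 4)/s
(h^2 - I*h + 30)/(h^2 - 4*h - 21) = (-h^2 + I*h - 30)/(-h^2 + 4*h + 21)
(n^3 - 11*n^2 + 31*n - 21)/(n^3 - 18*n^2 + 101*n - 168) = (n - 1)/(n - 8)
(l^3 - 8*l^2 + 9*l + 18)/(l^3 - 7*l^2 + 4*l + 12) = (l - 3)/(l - 2)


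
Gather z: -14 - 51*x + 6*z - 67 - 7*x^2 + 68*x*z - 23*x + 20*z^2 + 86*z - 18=-7*x^2 - 74*x + 20*z^2 + z*(68*x + 92) - 99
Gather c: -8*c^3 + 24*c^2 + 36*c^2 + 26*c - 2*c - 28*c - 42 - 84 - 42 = -8*c^3 + 60*c^2 - 4*c - 168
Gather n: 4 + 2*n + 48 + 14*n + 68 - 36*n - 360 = -20*n - 240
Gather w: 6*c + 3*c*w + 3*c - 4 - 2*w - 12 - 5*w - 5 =9*c + w*(3*c - 7) - 21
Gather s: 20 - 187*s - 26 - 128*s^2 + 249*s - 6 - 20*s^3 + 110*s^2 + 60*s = -20*s^3 - 18*s^2 + 122*s - 12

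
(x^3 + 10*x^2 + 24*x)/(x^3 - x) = (x^2 + 10*x + 24)/(x^2 - 1)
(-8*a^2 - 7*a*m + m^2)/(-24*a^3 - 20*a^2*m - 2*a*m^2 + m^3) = (8*a^2 + 7*a*m - m^2)/(24*a^3 + 20*a^2*m + 2*a*m^2 - m^3)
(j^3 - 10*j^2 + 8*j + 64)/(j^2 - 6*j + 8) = (j^2 - 6*j - 16)/(j - 2)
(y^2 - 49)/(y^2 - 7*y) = (y + 7)/y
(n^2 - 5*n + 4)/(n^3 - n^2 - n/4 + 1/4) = 4*(n - 4)/(4*n^2 - 1)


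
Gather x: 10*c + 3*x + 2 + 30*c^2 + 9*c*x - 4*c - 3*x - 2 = 30*c^2 + 9*c*x + 6*c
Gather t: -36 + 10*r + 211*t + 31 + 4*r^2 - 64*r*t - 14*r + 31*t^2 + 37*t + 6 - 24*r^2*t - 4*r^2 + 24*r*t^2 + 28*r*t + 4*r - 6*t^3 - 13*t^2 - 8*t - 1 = -6*t^3 + t^2*(24*r + 18) + t*(-24*r^2 - 36*r + 240)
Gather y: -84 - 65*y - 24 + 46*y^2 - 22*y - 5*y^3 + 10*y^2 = -5*y^3 + 56*y^2 - 87*y - 108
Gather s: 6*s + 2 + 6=6*s + 8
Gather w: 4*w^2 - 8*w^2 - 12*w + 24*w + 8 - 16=-4*w^2 + 12*w - 8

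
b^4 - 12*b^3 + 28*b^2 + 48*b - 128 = (b - 8)*(b - 4)*(b - 2)*(b + 2)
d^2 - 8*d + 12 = (d - 6)*(d - 2)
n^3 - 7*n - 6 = (n - 3)*(n + 1)*(n + 2)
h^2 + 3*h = h*(h + 3)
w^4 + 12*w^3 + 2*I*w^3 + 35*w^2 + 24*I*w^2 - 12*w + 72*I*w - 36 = (w + 6)^2*(w + I)^2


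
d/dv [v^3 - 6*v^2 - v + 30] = 3*v^2 - 12*v - 1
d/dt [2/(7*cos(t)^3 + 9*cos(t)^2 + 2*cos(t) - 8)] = 2*(21*cos(t)^2 + 18*cos(t) + 2)*sin(t)/(7*cos(t)^3 + 9*cos(t)^2 + 2*cos(t) - 8)^2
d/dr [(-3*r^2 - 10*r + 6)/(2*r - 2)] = (-3*r^2 + 6*r + 4)/(2*(r^2 - 2*r + 1))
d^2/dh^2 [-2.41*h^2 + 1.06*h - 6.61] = -4.82000000000000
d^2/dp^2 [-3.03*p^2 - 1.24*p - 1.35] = -6.06000000000000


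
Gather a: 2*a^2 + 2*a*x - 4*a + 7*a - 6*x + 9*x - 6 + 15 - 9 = 2*a^2 + a*(2*x + 3) + 3*x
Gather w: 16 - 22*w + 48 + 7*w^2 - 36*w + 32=7*w^2 - 58*w + 96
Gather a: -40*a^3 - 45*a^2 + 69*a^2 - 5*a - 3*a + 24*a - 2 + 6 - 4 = -40*a^3 + 24*a^2 + 16*a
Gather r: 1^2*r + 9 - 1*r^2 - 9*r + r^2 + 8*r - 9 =0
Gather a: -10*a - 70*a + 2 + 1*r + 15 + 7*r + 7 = -80*a + 8*r + 24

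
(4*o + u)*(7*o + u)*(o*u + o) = 28*o^3*u + 28*o^3 + 11*o^2*u^2 + 11*o^2*u + o*u^3 + o*u^2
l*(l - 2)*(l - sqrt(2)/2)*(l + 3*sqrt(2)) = l^4 - 2*l^3 + 5*sqrt(2)*l^3/2 - 5*sqrt(2)*l^2 - 3*l^2 + 6*l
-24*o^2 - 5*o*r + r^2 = (-8*o + r)*(3*o + r)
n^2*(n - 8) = n^3 - 8*n^2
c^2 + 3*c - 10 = (c - 2)*(c + 5)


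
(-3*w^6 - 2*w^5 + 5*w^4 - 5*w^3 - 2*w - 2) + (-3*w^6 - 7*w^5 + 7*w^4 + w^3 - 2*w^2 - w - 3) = -6*w^6 - 9*w^5 + 12*w^4 - 4*w^3 - 2*w^2 - 3*w - 5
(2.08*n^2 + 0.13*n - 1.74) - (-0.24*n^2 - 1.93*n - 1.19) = 2.32*n^2 + 2.06*n - 0.55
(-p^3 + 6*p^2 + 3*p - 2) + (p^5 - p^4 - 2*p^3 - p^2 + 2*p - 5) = p^5 - p^4 - 3*p^3 + 5*p^2 + 5*p - 7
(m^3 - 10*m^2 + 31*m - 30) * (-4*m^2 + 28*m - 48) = -4*m^5 + 68*m^4 - 452*m^3 + 1468*m^2 - 2328*m + 1440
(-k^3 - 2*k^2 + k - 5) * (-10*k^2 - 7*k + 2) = 10*k^5 + 27*k^4 + 2*k^3 + 39*k^2 + 37*k - 10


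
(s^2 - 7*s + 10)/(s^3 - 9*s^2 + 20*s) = (s - 2)/(s*(s - 4))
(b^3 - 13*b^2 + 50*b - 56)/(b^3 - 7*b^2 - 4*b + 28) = (b - 4)/(b + 2)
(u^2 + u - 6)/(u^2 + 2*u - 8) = (u + 3)/(u + 4)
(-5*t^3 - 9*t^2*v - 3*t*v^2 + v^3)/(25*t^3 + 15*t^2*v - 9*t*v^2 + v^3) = (-t - v)/(5*t - v)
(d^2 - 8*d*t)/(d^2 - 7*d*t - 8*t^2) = d/(d + t)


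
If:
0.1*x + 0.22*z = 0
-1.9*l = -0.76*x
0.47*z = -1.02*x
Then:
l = 0.00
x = 0.00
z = 0.00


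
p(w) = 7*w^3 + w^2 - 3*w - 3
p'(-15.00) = 4692.00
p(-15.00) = -23358.00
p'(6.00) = 765.00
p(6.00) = 1527.00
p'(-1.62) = 48.87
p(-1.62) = -25.28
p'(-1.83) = 63.67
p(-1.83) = -37.06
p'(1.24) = 31.77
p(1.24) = 8.16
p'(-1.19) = 24.36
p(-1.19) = -9.81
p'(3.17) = 214.37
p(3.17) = 220.52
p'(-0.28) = -1.91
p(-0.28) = -2.24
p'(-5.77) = 684.61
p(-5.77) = -1297.10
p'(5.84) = 724.90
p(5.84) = 1407.82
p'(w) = 21*w^2 + 2*w - 3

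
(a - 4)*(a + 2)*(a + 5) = a^3 + 3*a^2 - 18*a - 40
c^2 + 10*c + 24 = (c + 4)*(c + 6)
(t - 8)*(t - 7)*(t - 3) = t^3 - 18*t^2 + 101*t - 168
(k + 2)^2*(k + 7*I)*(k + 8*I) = k^4 + 4*k^3 + 15*I*k^3 - 52*k^2 + 60*I*k^2 - 224*k + 60*I*k - 224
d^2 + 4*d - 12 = (d - 2)*(d + 6)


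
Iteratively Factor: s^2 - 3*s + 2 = (s - 1)*(s - 2)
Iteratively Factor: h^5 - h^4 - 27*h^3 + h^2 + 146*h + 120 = (h - 3)*(h^4 + 2*h^3 - 21*h^2 - 62*h - 40) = (h - 3)*(h + 2)*(h^3 - 21*h - 20) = (h - 3)*(h + 1)*(h + 2)*(h^2 - h - 20) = (h - 3)*(h + 1)*(h + 2)*(h + 4)*(h - 5)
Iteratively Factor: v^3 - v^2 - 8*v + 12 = (v + 3)*(v^2 - 4*v + 4) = (v - 2)*(v + 3)*(v - 2)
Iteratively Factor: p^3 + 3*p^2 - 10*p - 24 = (p - 3)*(p^2 + 6*p + 8) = (p - 3)*(p + 4)*(p + 2)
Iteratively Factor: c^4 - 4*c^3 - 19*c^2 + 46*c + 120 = (c - 5)*(c^3 + c^2 - 14*c - 24) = (c - 5)*(c - 4)*(c^2 + 5*c + 6) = (c - 5)*(c - 4)*(c + 2)*(c + 3)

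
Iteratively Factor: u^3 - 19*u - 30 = (u - 5)*(u^2 + 5*u + 6) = (u - 5)*(u + 2)*(u + 3)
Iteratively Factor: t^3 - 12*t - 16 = (t - 4)*(t^2 + 4*t + 4) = (t - 4)*(t + 2)*(t + 2)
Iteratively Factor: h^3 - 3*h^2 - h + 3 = (h + 1)*(h^2 - 4*h + 3) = (h - 1)*(h + 1)*(h - 3)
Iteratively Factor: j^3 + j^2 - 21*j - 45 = (j - 5)*(j^2 + 6*j + 9) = (j - 5)*(j + 3)*(j + 3)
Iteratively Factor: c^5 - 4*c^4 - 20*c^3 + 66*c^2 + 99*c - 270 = (c - 2)*(c^4 - 2*c^3 - 24*c^2 + 18*c + 135) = (c - 2)*(c + 3)*(c^3 - 5*c^2 - 9*c + 45) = (c - 5)*(c - 2)*(c + 3)*(c^2 - 9) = (c - 5)*(c - 2)*(c + 3)^2*(c - 3)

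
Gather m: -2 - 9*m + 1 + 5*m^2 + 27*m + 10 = 5*m^2 + 18*m + 9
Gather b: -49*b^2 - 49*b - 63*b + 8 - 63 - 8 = -49*b^2 - 112*b - 63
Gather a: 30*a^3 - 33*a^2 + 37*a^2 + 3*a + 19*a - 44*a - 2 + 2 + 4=30*a^3 + 4*a^2 - 22*a + 4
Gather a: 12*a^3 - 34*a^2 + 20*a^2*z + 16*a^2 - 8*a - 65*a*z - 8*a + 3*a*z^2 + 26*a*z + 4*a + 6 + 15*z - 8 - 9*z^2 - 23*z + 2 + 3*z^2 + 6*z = 12*a^3 + a^2*(20*z - 18) + a*(3*z^2 - 39*z - 12) - 6*z^2 - 2*z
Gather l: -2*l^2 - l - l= -2*l^2 - 2*l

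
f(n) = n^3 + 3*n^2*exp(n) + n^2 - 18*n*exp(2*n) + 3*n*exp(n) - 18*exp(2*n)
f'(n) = 3*n^2*exp(n) + 3*n^2 - 36*n*exp(2*n) + 9*n*exp(n) + 2*n - 54*exp(2*n) + 3*exp(n)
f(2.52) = -9434.13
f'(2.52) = -21774.86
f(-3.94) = -44.94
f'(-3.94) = 39.00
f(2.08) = -3384.96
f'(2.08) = -7962.65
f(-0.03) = -16.53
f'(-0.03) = -47.24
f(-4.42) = -66.26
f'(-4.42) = 50.05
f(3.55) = -97515.80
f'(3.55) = -217757.78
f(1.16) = -368.75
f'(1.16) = -912.32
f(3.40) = -69713.85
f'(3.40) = -156292.83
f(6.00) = -20456019.69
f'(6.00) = -43877107.93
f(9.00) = -11816605802.06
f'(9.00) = -24816818364.47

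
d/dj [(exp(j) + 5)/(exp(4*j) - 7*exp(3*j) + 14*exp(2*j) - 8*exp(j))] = (-3*exp(4*j) - 6*exp(3*j) + 91*exp(2*j) - 140*exp(j) + 40)*exp(-j)/(exp(6*j) - 14*exp(5*j) + 77*exp(4*j) - 212*exp(3*j) + 308*exp(2*j) - 224*exp(j) + 64)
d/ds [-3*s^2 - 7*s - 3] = -6*s - 7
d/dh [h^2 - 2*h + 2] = 2*h - 2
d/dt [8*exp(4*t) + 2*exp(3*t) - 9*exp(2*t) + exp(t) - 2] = (32*exp(3*t) + 6*exp(2*t) - 18*exp(t) + 1)*exp(t)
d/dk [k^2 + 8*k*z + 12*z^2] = 2*k + 8*z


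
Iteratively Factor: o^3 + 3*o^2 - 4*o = (o)*(o^2 + 3*o - 4) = o*(o + 4)*(o - 1)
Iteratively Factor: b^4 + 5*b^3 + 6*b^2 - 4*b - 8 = (b + 2)*(b^3 + 3*b^2 - 4) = (b + 2)^2*(b^2 + b - 2) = (b + 2)^3*(b - 1)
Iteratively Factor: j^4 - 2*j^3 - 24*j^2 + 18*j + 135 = (j - 3)*(j^3 + j^2 - 21*j - 45) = (j - 3)*(j + 3)*(j^2 - 2*j - 15) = (j - 5)*(j - 3)*(j + 3)*(j + 3)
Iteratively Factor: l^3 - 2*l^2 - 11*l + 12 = (l - 1)*(l^2 - l - 12) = (l - 1)*(l + 3)*(l - 4)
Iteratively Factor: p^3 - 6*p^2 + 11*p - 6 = (p - 1)*(p^2 - 5*p + 6) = (p - 3)*(p - 1)*(p - 2)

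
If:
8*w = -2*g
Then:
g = -4*w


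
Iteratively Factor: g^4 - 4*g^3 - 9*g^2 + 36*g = (g - 3)*(g^3 - g^2 - 12*g) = g*(g - 3)*(g^2 - g - 12) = g*(g - 4)*(g - 3)*(g + 3)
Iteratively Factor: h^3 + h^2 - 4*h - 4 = (h - 2)*(h^2 + 3*h + 2) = (h - 2)*(h + 1)*(h + 2)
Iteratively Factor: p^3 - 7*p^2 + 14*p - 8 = (p - 4)*(p^2 - 3*p + 2) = (p - 4)*(p - 1)*(p - 2)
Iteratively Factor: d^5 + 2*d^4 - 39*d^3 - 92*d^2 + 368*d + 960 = (d - 4)*(d^4 + 6*d^3 - 15*d^2 - 152*d - 240) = (d - 4)*(d + 4)*(d^3 + 2*d^2 - 23*d - 60) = (d - 4)*(d + 3)*(d + 4)*(d^2 - d - 20) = (d - 4)*(d + 3)*(d + 4)^2*(d - 5)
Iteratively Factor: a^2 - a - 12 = (a - 4)*(a + 3)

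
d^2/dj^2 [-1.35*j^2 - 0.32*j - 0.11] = -2.70000000000000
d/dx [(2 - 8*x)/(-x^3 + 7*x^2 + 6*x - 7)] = 2*(-8*x^3 + 31*x^2 - 14*x + 22)/(x^6 - 14*x^5 + 37*x^4 + 98*x^3 - 62*x^2 - 84*x + 49)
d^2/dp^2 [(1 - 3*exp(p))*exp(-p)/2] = exp(-p)/2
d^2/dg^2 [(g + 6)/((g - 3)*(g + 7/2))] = 4*(4*g^3 + 72*g^2 + 162*g + 279)/(8*g^6 + 12*g^5 - 246*g^4 - 251*g^3 + 2583*g^2 + 1323*g - 9261)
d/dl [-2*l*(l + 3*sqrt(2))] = -4*l - 6*sqrt(2)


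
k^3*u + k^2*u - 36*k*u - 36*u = (k - 6)*(k + 6)*(k*u + u)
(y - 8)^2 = y^2 - 16*y + 64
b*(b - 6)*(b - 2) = b^3 - 8*b^2 + 12*b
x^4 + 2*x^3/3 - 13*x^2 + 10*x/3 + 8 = (x - 3)*(x - 1)*(x + 2/3)*(x + 4)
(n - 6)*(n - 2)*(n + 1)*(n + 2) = n^4 - 5*n^3 - 10*n^2 + 20*n + 24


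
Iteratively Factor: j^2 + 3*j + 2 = (j + 1)*(j + 2)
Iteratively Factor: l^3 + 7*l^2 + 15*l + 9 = (l + 3)*(l^2 + 4*l + 3) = (l + 3)^2*(l + 1)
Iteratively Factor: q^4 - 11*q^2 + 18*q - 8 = (q - 1)*(q^3 + q^2 - 10*q + 8) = (q - 1)*(q + 4)*(q^2 - 3*q + 2) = (q - 2)*(q - 1)*(q + 4)*(q - 1)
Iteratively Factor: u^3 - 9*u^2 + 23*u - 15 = (u - 5)*(u^2 - 4*u + 3) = (u - 5)*(u - 3)*(u - 1)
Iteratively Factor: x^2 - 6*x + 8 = (x - 2)*(x - 4)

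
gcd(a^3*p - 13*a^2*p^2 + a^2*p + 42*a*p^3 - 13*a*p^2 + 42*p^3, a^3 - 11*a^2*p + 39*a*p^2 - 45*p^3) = 1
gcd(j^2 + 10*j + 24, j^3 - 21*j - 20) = j + 4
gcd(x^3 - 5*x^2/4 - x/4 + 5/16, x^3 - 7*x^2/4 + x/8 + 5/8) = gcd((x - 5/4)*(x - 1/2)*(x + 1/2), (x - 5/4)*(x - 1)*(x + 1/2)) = x^2 - 3*x/4 - 5/8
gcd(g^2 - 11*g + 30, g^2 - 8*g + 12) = g - 6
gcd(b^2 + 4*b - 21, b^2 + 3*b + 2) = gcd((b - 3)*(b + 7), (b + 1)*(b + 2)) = 1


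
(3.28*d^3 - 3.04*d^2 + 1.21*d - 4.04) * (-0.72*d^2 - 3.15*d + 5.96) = -2.3616*d^5 - 8.1432*d^4 + 28.2536*d^3 - 19.0211*d^2 + 19.9376*d - 24.0784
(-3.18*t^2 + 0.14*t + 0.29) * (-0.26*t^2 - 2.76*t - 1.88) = 0.8268*t^4 + 8.7404*t^3 + 5.5166*t^2 - 1.0636*t - 0.5452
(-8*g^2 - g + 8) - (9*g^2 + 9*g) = -17*g^2 - 10*g + 8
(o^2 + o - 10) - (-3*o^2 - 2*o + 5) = 4*o^2 + 3*o - 15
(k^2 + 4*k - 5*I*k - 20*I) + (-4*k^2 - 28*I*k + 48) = -3*k^2 + 4*k - 33*I*k + 48 - 20*I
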